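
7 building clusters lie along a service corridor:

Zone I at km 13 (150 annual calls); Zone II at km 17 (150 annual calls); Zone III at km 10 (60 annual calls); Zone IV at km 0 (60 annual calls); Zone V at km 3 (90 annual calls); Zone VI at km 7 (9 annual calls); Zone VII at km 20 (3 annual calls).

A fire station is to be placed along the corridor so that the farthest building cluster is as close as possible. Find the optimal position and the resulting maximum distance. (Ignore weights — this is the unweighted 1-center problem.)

The 1-center on a line is the midpoint of the two extreme points: leftmost at 0, rightmost at 20.
Optimal location = (0 + 20)/2 = 10; maximum distance = (20 − 0)/2 = 10.

location 10, max distance 10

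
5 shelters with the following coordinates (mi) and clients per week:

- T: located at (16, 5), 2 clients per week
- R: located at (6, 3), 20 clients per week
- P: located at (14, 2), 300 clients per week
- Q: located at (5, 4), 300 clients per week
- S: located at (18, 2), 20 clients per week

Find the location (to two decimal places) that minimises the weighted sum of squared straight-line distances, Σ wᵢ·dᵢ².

(9.68, 2.98)

The minimiser of Σwᵢ‖p−pᵢ‖² is the weighted centroid p* = (Σwᵢpᵢ)/(Σwᵢ).
Σwᵢ = 642.
Σwᵢxᵢ = 2·16 + 20·6 + 300·14 + 300·5 + 20·18 = 6212.
Σwᵢyᵢ = 2·5 + 20·3 + 300·2 + 300·4 + 20·2 = 1910.
x* = 6212/642 = 9.68, y* = 1910/642 = 2.98.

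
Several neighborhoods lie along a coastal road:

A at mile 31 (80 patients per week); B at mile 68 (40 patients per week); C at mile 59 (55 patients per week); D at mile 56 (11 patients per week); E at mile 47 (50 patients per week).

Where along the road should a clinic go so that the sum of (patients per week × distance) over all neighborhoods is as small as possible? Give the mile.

x = 47

For a sum of weighted absolute distances on a line, the optimum is the weighted median (not the mean). Total weight W = 236; half-weight = 118.
Sort by position and accumulate weight:
  mile 31 (A, w=80) → cum 80
  mile 47 (E, w=50) → cum 130  ≥ 118 → median here
  mile 56 (D, w=11) → cum 141
  mile 59 (C, w=55) → cum 196
  mile 68 (B, w=40) → cum 236
Optimal location: mile 47.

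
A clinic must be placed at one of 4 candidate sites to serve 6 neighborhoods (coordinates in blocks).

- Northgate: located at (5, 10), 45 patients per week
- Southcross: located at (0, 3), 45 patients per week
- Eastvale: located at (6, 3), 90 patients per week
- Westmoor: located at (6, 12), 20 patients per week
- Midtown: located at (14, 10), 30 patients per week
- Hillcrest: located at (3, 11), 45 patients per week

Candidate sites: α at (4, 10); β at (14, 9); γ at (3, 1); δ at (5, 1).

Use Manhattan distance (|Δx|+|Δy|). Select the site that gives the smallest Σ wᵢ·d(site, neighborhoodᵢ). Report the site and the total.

α, total 1820 blocks

Total weighted distance at each candidate:
  α (4, 10): total = 1820
  β (14, 9): total = 3445
  γ (3, 1): total = 2500
  δ (5, 1): total = 2310
Minimum is at α with total 1820 blocks.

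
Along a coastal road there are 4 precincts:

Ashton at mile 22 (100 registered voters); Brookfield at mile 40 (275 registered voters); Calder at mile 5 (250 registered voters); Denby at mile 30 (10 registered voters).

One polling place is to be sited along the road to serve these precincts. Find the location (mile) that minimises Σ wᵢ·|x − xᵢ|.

For a sum of weighted absolute distances on a line, the optimum is the weighted median (not the mean). Total weight W = 635; half-weight = 317.5.
Sort by position and accumulate weight:
  mile 5 (Calder, w=250) → cum 250
  mile 22 (Ashton, w=100) → cum 350  ≥ 317.5 → median here
  mile 30 (Denby, w=10) → cum 360
  mile 40 (Brookfield, w=275) → cum 635
Optimal location: mile 22.

x = 22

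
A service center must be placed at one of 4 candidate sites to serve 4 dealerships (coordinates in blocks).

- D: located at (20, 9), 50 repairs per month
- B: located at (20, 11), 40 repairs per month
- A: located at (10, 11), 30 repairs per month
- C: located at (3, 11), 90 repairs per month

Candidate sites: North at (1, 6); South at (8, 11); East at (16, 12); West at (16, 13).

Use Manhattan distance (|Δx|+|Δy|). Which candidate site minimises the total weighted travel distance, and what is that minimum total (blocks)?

South, total 1690 blocks

Total weighted distance at each candidate:
  North (1, 6): total = 3110
  South (8, 11): total = 1690
  East (16, 12): total = 2020
  West (16, 13): total = 2230
Minimum is at South with total 1690 blocks.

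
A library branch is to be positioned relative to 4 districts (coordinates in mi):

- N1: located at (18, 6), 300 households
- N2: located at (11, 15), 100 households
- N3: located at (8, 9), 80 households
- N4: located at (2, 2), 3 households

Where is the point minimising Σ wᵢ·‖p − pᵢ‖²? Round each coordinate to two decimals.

The minimiser of Σwᵢ‖p−pᵢ‖² is the weighted centroid p* = (Σwᵢpᵢ)/(Σwᵢ).
Σwᵢ = 483.
Σwᵢxᵢ = 300·18 + 100·11 + 80·8 + 3·2 = 7146.
Σwᵢyᵢ = 300·6 + 100·15 + 80·9 + 3·2 = 4026.
x* = 7146/483 = 14.80, y* = 4026/483 = 8.34.

(14.80, 8.34)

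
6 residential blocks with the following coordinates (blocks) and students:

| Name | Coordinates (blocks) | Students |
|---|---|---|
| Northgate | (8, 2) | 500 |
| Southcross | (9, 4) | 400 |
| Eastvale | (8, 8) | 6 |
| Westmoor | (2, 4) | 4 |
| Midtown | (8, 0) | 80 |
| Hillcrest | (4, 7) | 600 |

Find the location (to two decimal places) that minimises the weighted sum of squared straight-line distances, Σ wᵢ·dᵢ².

(6.73, 4.32)

The minimiser of Σwᵢ‖p−pᵢ‖² is the weighted centroid p* = (Σwᵢpᵢ)/(Σwᵢ).
Σwᵢ = 1590.
Σwᵢxᵢ = 500·8 + 400·9 + 6·8 + 4·2 + 80·8 + 600·4 = 10696.
Σwᵢyᵢ = 500·2 + 400·4 + 6·8 + 4·4 + 80·0 + 600·7 = 6864.
x* = 10696/1590 = 6.73, y* = 6864/1590 = 4.32.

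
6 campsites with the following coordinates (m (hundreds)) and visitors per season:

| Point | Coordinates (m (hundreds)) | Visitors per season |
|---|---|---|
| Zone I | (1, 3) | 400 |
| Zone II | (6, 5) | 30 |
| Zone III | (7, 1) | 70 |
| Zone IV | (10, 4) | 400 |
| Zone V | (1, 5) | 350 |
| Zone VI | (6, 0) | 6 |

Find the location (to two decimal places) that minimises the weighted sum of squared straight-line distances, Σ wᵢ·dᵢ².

(4.34, 3.80)

The minimiser of Σwᵢ‖p−pᵢ‖² is the weighted centroid p* = (Σwᵢpᵢ)/(Σwᵢ).
Σwᵢ = 1256.
Σwᵢxᵢ = 400·1 + 30·6 + 70·7 + 400·10 + 350·1 + 6·6 = 5456.
Σwᵢyᵢ = 400·3 + 30·5 + 70·1 + 400·4 + 350·5 + 6·0 = 4770.
x* = 5456/1256 = 4.34, y* = 4770/1256 = 3.80.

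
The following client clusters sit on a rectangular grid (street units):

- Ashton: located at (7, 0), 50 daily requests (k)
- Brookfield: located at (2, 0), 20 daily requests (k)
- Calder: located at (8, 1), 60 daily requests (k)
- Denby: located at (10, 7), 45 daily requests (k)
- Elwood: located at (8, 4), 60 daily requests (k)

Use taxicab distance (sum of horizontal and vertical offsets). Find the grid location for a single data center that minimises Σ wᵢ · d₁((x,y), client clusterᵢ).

Manhattan distance separates: Σwᵢ(|x−xᵢ|+|y−yᵢ|) = Σwᵢ|x−xᵢ| + Σwᵢ|y−yᵢ|, so x and y are optimised independently as 1-D weighted medians.
Total weight W = 235; half = 117.5.
x-coordinate, sorted with cumulative weight:
  x=2 (Brookfield, w=20) cum 20
  x=7 (Ashton, w=50) cum 70
  x=8 (Calder, w=60) cum 130  ← median
  x=8 (Elwood, w=60) cum 190
  x=10 (Denby, w=45) cum 235
⇒ x* = 8
y-coordinate, sorted with cumulative weight:
  y=0 (Ashton, w=50) cum 50
  y=0 (Brookfield, w=20) cum 70
  y=1 (Calder, w=60) cum 130  ← median
  y=4 (Elwood, w=60) cum 190
  y=7 (Denby, w=45) cum 235
⇒ y* = 1

(8, 1)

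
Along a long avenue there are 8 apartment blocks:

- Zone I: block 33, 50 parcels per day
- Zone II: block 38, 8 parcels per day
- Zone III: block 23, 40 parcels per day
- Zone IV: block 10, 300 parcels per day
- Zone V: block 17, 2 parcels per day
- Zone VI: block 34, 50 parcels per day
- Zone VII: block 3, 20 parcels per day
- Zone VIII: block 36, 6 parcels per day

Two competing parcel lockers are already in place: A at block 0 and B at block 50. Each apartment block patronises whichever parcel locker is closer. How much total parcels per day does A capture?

The indifferent point is the midpoint (0+50)/2 = 25; apartment blocks left of it (closer to A at 0) go to A, those right go to B.
  Zone VII at 3 (w=20) → A
  Zone IV at 10 (w=300) → A
  Zone V at 17 (w=2) → A
  Zone III at 23 (w=40) → A
  Zone I at 33 (w=50) → B
  Zone VI at 34 (w=50) → B
  Zone VIII at 36 (w=6) → B
  Zone II at 38 (w=8) → B
A captures 362; B captures 114.

362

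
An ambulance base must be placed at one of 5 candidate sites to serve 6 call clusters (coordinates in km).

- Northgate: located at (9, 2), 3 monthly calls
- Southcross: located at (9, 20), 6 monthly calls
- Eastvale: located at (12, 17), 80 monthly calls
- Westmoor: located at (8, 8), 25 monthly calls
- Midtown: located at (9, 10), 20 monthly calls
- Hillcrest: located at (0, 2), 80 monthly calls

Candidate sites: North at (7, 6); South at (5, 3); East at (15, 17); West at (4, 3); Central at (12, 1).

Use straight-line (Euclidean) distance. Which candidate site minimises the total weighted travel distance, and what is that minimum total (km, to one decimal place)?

Total weighted distance at each candidate:
  North (7, 6): total = 1855.2
  South (5, 3): total = 2084.3
  East (15, 17): total = 2495.2
  West (4, 3): total = 2073.6
  Central (12, 1): total = 2759.5
Minimum is at North with total 1855.2 km.

North, total 1855.2 km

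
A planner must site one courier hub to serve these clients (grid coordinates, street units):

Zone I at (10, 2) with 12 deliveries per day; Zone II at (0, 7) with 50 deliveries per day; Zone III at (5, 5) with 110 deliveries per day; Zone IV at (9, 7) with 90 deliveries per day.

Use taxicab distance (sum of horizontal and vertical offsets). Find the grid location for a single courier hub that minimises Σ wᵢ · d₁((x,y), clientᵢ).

Manhattan distance separates: Σwᵢ(|x−xᵢ|+|y−yᵢ|) = Σwᵢ|x−xᵢ| + Σwᵢ|y−yᵢ|, so x and y are optimised independently as 1-D weighted medians.
Total weight W = 262; half = 131.
x-coordinate, sorted with cumulative weight:
  x=0 (Zone II, w=50) cum 50
  x=5 (Zone III, w=110) cum 160  ← median
  x=9 (Zone IV, w=90) cum 250
  x=10 (Zone I, w=12) cum 262
⇒ x* = 5
y-coordinate, sorted with cumulative weight:
  y=2 (Zone I, w=12) cum 12
  y=5 (Zone III, w=110) cum 122
  y=7 (Zone II, w=50) cum 172  ← median
  y=7 (Zone IV, w=90) cum 262
⇒ y* = 7

(5, 7)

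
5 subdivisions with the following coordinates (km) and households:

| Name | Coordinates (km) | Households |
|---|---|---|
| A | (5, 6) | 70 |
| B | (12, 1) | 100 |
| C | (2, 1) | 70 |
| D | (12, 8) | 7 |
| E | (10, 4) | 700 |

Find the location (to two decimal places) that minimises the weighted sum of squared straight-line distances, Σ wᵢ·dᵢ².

The minimiser of Σwᵢ‖p−pᵢ‖² is the weighted centroid p* = (Σwᵢpᵢ)/(Σwᵢ).
Σwᵢ = 947.
Σwᵢxᵢ = 70·5 + 100·12 + 70·2 + 7·12 + 700·10 = 8774.
Σwᵢyᵢ = 70·6 + 100·1 + 70·1 + 7·8 + 700·4 = 3446.
x* = 8774/947 = 9.27, y* = 3446/947 = 3.64.

(9.27, 3.64)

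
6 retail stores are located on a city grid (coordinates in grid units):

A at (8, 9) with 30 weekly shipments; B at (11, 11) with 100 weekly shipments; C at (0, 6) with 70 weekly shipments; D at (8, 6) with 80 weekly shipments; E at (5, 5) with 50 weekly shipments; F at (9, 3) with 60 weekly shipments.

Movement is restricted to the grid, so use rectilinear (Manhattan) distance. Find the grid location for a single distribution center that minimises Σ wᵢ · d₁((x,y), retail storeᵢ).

Manhattan distance separates: Σwᵢ(|x−xᵢ|+|y−yᵢ|) = Σwᵢ|x−xᵢ| + Σwᵢ|y−yᵢ|, so x and y are optimised independently as 1-D weighted medians.
Total weight W = 390; half = 195.
x-coordinate, sorted with cumulative weight:
  x=0 (C, w=70) cum 70
  x=5 (E, w=50) cum 120
  x=8 (A, w=30) cum 150
  x=8 (D, w=80) cum 230  ← median
  x=9 (F, w=60) cum 290
  x=11 (B, w=100) cum 390
⇒ x* = 8
y-coordinate, sorted with cumulative weight:
  y=3 (F, w=60) cum 60
  y=5 (E, w=50) cum 110
  y=6 (C, w=70) cum 180
  y=6 (D, w=80) cum 260  ← median
  y=9 (A, w=30) cum 290
  y=11 (B, w=100) cum 390
⇒ y* = 6

(8, 6)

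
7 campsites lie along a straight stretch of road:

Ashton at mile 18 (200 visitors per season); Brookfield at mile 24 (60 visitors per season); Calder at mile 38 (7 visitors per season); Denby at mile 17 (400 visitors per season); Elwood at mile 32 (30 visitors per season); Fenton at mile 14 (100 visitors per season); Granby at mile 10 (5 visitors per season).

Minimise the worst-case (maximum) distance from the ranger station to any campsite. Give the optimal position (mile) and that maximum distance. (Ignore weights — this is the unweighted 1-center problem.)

location 24, max distance 14

The 1-center on a line is the midpoint of the two extreme points: leftmost at 10, rightmost at 38.
Optimal location = (10 + 38)/2 = 24; maximum distance = (38 − 10)/2 = 14.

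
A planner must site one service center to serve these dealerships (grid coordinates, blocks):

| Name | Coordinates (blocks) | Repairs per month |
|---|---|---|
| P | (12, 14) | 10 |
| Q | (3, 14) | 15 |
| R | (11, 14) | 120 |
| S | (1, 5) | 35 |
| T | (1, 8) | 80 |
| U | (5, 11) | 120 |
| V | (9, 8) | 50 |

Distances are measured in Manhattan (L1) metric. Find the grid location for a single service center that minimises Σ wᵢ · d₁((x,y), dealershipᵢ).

Manhattan distance separates: Σwᵢ(|x−xᵢ|+|y−yᵢ|) = Σwᵢ|x−xᵢ| + Σwᵢ|y−yᵢ|, so x and y are optimised independently as 1-D weighted medians.
Total weight W = 430; half = 215.
x-coordinate, sorted with cumulative weight:
  x=1 (S, w=35) cum 35
  x=1 (T, w=80) cum 115
  x=3 (Q, w=15) cum 130
  x=5 (U, w=120) cum 250  ← median
  x=9 (V, w=50) cum 300
  x=11 (R, w=120) cum 420
  x=12 (P, w=10) cum 430
⇒ x* = 5
y-coordinate, sorted with cumulative weight:
  y=5 (S, w=35) cum 35
  y=8 (T, w=80) cum 115
  y=8 (V, w=50) cum 165
  y=11 (U, w=120) cum 285  ← median
  y=14 (P, w=10) cum 295
  y=14 (Q, w=15) cum 310
  y=14 (R, w=120) cum 430
⇒ y* = 11

(5, 11)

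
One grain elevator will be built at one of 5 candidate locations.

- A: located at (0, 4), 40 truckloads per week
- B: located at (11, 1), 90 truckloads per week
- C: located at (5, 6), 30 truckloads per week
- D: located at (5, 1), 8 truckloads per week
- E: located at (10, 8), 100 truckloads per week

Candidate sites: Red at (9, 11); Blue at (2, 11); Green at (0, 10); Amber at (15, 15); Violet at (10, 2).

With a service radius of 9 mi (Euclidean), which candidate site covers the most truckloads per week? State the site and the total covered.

Violet, covering 228

Coverage radius r = 9 mi; a point is covered iff (Δx)²+(Δy)² ≤ 9² = 81.
  Red (9, 11): covers {C, E} → 130
  Blue (2, 11): covers {A, C, E} → 170
  Green (0, 10): covers {A, C} → 70
  Amber (15, 15): covers {E} → 100
  Violet (10, 2): covers {B, C, D, E} → 228
Maximum coverage at Violet: 228 truckloads per week.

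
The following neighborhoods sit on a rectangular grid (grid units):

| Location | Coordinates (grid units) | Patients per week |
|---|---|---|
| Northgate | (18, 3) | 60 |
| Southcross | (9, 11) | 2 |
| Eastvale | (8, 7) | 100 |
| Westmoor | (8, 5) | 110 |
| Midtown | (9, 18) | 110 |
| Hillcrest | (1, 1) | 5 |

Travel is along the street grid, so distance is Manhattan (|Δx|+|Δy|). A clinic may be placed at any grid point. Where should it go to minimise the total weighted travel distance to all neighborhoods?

Manhattan distance separates: Σwᵢ(|x−xᵢ|+|y−yᵢ|) = Σwᵢ|x−xᵢ| + Σwᵢ|y−yᵢ|, so x and y are optimised independently as 1-D weighted medians.
Total weight W = 387; half = 193.5.
x-coordinate, sorted with cumulative weight:
  x=1 (Hillcrest, w=5) cum 5
  x=8 (Eastvale, w=100) cum 105
  x=8 (Westmoor, w=110) cum 215  ← median
  x=9 (Southcross, w=2) cum 217
  x=9 (Midtown, w=110) cum 327
  x=18 (Northgate, w=60) cum 387
⇒ x* = 8
y-coordinate, sorted with cumulative weight:
  y=1 (Hillcrest, w=5) cum 5
  y=3 (Northgate, w=60) cum 65
  y=5 (Westmoor, w=110) cum 175
  y=7 (Eastvale, w=100) cum 275  ← median
  y=11 (Southcross, w=2) cum 277
  y=18 (Midtown, w=110) cum 387
⇒ y* = 7

(8, 7)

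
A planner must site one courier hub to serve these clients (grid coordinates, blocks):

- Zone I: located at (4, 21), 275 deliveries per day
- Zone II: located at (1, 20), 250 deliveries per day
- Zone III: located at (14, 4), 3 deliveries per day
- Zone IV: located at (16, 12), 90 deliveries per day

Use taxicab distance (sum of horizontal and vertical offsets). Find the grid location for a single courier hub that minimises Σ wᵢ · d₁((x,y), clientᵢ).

(4, 20)

Manhattan distance separates: Σwᵢ(|x−xᵢ|+|y−yᵢ|) = Σwᵢ|x−xᵢ| + Σwᵢ|y−yᵢ|, so x and y are optimised independently as 1-D weighted medians.
Total weight W = 618; half = 309.
x-coordinate, sorted with cumulative weight:
  x=1 (Zone II, w=250) cum 250
  x=4 (Zone I, w=275) cum 525  ← median
  x=14 (Zone III, w=3) cum 528
  x=16 (Zone IV, w=90) cum 618
⇒ x* = 4
y-coordinate, sorted with cumulative weight:
  y=4 (Zone III, w=3) cum 3
  y=12 (Zone IV, w=90) cum 93
  y=20 (Zone II, w=250) cum 343  ← median
  y=21 (Zone I, w=275) cum 618
⇒ y* = 20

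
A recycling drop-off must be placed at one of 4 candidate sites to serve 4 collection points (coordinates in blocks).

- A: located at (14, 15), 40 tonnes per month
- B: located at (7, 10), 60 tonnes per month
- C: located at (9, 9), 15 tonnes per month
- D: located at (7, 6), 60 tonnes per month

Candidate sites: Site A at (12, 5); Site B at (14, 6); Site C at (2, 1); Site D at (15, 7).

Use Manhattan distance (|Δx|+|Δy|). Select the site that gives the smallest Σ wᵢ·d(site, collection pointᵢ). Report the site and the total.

Site A, total 1545 blocks

Total weighted distance at each candidate:
  Site A (12, 5): total = 1545
  Site B (14, 6): total = 1560
  Site C (2, 1): total = 2705
  Site D (15, 7): total = 1680
Minimum is at Site A with total 1545 blocks.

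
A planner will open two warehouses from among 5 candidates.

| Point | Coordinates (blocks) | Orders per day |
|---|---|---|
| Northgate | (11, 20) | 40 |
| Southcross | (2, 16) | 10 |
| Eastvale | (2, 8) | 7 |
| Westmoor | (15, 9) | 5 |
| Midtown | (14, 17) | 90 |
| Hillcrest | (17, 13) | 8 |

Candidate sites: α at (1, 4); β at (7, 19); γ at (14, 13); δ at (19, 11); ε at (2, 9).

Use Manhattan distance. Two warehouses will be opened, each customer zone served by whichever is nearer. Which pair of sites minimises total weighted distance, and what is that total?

{β, γ}, total 801

Evaluate every pair (each demand assigned to the nearer of the two):
  {β, γ}: total = 801
  {γ, ε}: total = 886
  {α, γ}: total = 974
  {γ, δ}: total = 1078
  {β, δ}: total = 1264
  {β, ε}: total = 1280
  {α, β}: total = 1343
  {δ, ε}: total = 1809
  {α, δ}: total = 1897
  {α, ε}: total = 2894
Best pair: {β, γ} with total 801.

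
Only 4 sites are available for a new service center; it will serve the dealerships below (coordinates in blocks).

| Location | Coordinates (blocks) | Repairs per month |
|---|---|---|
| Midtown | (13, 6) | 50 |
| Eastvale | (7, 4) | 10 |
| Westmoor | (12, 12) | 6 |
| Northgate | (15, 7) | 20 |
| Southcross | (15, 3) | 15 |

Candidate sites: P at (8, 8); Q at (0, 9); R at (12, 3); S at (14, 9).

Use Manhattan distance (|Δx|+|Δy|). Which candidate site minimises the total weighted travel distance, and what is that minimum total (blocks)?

R, total 499 blocks

Total weighted distance at each candidate:
  P (8, 8): total = 788
  Q (0, 9): total = 1665
  R (12, 3): total = 499
  S (14, 9): total = 515
Minimum is at R with total 499 blocks.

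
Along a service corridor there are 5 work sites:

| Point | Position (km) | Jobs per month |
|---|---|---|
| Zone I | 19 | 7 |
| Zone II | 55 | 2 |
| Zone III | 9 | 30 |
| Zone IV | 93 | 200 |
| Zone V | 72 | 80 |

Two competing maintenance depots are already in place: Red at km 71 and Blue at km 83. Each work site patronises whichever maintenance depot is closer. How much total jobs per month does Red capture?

119

The indifferent point is the midpoint (71+83)/2 = 77; work sites left of it (closer to Red at 71) go to Red, those right go to Blue.
  Zone III at 9 (w=30) → Red
  Zone I at 19 (w=7) → Red
  Zone II at 55 (w=2) → Red
  Zone V at 72 (w=80) → Red
  Zone IV at 93 (w=200) → Blue
Red captures 119; Blue captures 200.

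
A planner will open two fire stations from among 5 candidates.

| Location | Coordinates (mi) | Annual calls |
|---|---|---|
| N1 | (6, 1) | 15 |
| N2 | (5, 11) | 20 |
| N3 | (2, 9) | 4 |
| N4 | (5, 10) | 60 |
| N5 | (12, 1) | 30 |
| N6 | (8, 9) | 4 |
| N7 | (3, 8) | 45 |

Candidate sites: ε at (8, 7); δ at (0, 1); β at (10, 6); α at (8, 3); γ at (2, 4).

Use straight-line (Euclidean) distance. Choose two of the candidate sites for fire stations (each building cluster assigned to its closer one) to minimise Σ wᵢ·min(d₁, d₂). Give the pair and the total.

{ε, α}, total 793.9

Evaluate every pair (each demand assigned to the nearer of the two):
  {ε, α}: total = 793.9
  {ε, γ}: total = 859.4
  {ε, β}: total = 873.7
  {ε, δ}: total = 923.6
  {α, γ}: total = 960.9
  {β, γ}: total = 982.1
  {β, α}: total = 1068.8
  {δ, β}: total = 1152.2
  {δ, α}: total = 1179.6
  {δ, γ}: total = 1179.8
Best pair: {ε, α} with total 793.9.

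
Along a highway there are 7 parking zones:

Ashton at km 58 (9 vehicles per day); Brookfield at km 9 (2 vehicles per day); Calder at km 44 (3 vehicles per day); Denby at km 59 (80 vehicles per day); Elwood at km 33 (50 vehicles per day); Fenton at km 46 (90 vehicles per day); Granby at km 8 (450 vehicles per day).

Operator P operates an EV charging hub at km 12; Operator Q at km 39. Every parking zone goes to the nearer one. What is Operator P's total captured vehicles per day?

The indifferent point is the midpoint (12+39)/2 = 25.5; parking zones left of it (closer to Operator P at 12) go to Operator P, those right go to Operator Q.
  Granby at 8 (w=450) → Operator P
  Brookfield at 9 (w=2) → Operator P
  Elwood at 33 (w=50) → Operator Q
  Calder at 44 (w=3) → Operator Q
  Fenton at 46 (w=90) → Operator Q
  Ashton at 58 (w=9) → Operator Q
  Denby at 59 (w=80) → Operator Q
Operator P captures 452; Operator Q captures 232.

452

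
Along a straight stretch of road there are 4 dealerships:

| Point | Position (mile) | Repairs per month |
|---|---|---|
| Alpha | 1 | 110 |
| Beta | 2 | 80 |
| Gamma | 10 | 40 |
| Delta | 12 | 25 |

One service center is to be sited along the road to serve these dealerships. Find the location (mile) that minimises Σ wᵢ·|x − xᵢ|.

x = 2

For a sum of weighted absolute distances on a line, the optimum is the weighted median (not the mean). Total weight W = 255; half-weight = 127.5.
Sort by position and accumulate weight:
  mile 1 (Alpha, w=110) → cum 110
  mile 2 (Beta, w=80) → cum 190  ≥ 127.5 → median here
  mile 10 (Gamma, w=40) → cum 230
  mile 12 (Delta, w=25) → cum 255
Optimal location: mile 2.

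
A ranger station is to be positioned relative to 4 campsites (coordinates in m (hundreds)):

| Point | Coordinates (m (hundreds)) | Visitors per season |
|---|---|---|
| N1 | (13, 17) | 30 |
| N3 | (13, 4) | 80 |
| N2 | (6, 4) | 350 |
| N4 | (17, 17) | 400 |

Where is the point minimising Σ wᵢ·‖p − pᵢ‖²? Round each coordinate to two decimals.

(12.01, 10.50)

The minimiser of Σwᵢ‖p−pᵢ‖² is the weighted centroid p* = (Σwᵢpᵢ)/(Σwᵢ).
Σwᵢ = 860.
Σwᵢxᵢ = 30·13 + 80·13 + 350·6 + 400·17 = 10330.
Σwᵢyᵢ = 30·17 + 80·4 + 350·4 + 400·17 = 9030.
x* = 10330/860 = 12.01, y* = 9030/860 = 10.50.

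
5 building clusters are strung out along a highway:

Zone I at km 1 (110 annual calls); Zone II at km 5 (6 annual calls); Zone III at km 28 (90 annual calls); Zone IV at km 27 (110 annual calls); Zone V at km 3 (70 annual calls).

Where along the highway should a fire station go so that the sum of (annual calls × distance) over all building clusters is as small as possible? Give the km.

For a sum of weighted absolute distances on a line, the optimum is the weighted median (not the mean). Total weight W = 386; half-weight = 193.
Sort by position and accumulate weight:
  km 1 (Zone I, w=110) → cum 110
  km 3 (Zone V, w=70) → cum 180
  km 5 (Zone II, w=6) → cum 186
  km 27 (Zone IV, w=110) → cum 296  ≥ 193 → median here
  km 28 (Zone III, w=90) → cum 386
Optimal location: km 27.

x = 27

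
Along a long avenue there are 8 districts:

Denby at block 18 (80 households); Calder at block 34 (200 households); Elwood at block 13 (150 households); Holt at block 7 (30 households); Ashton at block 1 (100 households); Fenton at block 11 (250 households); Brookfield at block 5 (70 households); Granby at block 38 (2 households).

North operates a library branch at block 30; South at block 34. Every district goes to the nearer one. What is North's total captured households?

The indifferent point is the midpoint (30+34)/2 = 32; districts left of it (closer to North at 30) go to North, those right go to South.
  Ashton at 1 (w=100) → North
  Brookfield at 5 (w=70) → North
  Holt at 7 (w=30) → North
  Fenton at 11 (w=250) → North
  Elwood at 13 (w=150) → North
  Denby at 18 (w=80) → North
  Calder at 34 (w=200) → South
  Granby at 38 (w=2) → South
North captures 680; South captures 202.

680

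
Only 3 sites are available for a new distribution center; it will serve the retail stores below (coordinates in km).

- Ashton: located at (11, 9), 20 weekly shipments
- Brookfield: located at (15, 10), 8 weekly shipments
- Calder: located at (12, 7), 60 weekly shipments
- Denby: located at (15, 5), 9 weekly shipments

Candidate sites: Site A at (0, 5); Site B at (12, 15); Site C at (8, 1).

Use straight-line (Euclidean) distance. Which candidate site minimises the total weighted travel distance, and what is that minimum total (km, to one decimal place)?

Total weighted distance at each candidate:
  Site A (0, 5): total = 1225.5
  Site B (12, 15): total = 742.3
  Site C (8, 1): total = 767.3
Minimum is at Site B with total 742.3 km.

Site B, total 742.3 km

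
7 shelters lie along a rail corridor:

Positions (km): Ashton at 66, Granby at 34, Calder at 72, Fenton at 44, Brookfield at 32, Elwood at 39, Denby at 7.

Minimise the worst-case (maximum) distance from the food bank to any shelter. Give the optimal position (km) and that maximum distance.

The 1-center on a line is the midpoint of the two extreme points: leftmost at 7, rightmost at 72.
Optimal location = (7 + 72)/2 = 39.5; maximum distance = (72 − 7)/2 = 32.5.

location 39.5, max distance 32.5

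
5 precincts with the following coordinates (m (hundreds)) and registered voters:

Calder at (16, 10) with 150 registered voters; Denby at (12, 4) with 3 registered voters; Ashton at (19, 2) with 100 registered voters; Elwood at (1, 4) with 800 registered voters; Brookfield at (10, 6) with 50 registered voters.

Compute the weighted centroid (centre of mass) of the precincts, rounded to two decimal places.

The minimiser of Σwᵢ‖p−pᵢ‖² is the weighted centroid p* = (Σwᵢpᵢ)/(Σwᵢ).
Σwᵢ = 1103.
Σwᵢxᵢ = 150·16 + 3·12 + 100·19 + 800·1 + 50·10 = 5636.
Σwᵢyᵢ = 150·10 + 3·4 + 100·2 + 800·4 + 50·6 = 5212.
x* = 5636/1103 = 5.11, y* = 5212/1103 = 4.73.

(5.11, 4.73)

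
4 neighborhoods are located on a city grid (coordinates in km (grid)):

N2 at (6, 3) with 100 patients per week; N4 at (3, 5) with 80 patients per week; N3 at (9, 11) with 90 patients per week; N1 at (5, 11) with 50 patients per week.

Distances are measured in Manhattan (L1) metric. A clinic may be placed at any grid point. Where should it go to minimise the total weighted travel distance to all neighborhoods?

Manhattan distance separates: Σwᵢ(|x−xᵢ|+|y−yᵢ|) = Σwᵢ|x−xᵢ| + Σwᵢ|y−yᵢ|, so x and y are optimised independently as 1-D weighted medians.
Total weight W = 320; half = 160.
x-coordinate, sorted with cumulative weight:
  x=3 (N4, w=80) cum 80
  x=5 (N1, w=50) cum 130
  x=6 (N2, w=100) cum 230  ← median
  x=9 (N3, w=90) cum 320
⇒ x* = 6
y-coordinate, sorted with cumulative weight:
  y=3 (N2, w=100) cum 100
  y=5 (N4, w=80) cum 180  ← median
  y=11 (N3, w=90) cum 270
  y=11 (N1, w=50) cum 320
⇒ y* = 5

(6, 5)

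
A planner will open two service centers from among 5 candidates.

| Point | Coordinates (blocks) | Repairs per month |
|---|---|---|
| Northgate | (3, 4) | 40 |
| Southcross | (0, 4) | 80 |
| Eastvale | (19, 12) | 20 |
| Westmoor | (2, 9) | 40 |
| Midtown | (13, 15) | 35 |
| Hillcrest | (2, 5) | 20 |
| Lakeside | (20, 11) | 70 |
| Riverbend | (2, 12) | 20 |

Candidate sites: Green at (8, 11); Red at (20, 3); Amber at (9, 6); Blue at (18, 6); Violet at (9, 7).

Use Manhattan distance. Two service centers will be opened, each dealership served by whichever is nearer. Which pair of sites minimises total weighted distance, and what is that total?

Evaluate every pair (each demand assigned to the nearer of the two):
  {Amber, Blue}: total = 3105
  {Blue, Violet}: total = 3150
  {Green, Amber}: total = 3215
  {Red, Amber}: total = 3235
  {Red, Violet}: total = 3280
  {Green, Blue}: total = 3325
  {Green, Violet}: total = 3355
  {Green, Red}: total = 3455
  {Amber, Violet}: total = 3730
  {Red, Blue}: total = 4940
Best pair: {Amber, Blue} with total 3105.

{Amber, Blue}, total 3105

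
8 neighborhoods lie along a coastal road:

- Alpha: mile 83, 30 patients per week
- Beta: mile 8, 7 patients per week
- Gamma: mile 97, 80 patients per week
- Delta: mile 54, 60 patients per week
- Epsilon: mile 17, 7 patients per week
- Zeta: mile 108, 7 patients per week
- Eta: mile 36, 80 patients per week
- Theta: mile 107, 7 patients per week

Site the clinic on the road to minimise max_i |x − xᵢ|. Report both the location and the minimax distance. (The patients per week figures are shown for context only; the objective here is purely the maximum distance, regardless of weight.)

The 1-center on a line is the midpoint of the two extreme points: leftmost at 8, rightmost at 108.
Optimal location = (8 + 108)/2 = 58; maximum distance = (108 − 8)/2 = 50.

location 58, max distance 50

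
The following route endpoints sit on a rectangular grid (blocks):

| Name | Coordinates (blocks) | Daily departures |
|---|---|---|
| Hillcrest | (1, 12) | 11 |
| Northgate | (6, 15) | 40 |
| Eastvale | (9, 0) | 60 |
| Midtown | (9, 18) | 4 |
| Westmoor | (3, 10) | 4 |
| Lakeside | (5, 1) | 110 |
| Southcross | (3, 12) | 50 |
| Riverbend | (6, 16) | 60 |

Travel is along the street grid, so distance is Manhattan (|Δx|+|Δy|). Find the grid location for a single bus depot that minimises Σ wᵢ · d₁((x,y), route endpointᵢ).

Manhattan distance separates: Σwᵢ(|x−xᵢ|+|y−yᵢ|) = Σwᵢ|x−xᵢ| + Σwᵢ|y−yᵢ|, so x and y are optimised independently as 1-D weighted medians.
Total weight W = 339; half = 169.5.
x-coordinate, sorted with cumulative weight:
  x=1 (Hillcrest, w=11) cum 11
  x=3 (Westmoor, w=4) cum 15
  x=3 (Southcross, w=50) cum 65
  x=5 (Lakeside, w=110) cum 175  ← median
  x=6 (Northgate, w=40) cum 215
  x=6 (Riverbend, w=60) cum 275
  x=9 (Eastvale, w=60) cum 335
  x=9 (Midtown, w=4) cum 339
⇒ x* = 5
y-coordinate, sorted with cumulative weight:
  y=0 (Eastvale, w=60) cum 60
  y=1 (Lakeside, w=110) cum 170  ← median
  y=10 (Westmoor, w=4) cum 174
  y=12 (Hillcrest, w=11) cum 185
  y=12 (Southcross, w=50) cum 235
  y=15 (Northgate, w=40) cum 275
  y=16 (Riverbend, w=60) cum 335
  y=18 (Midtown, w=4) cum 339
⇒ y* = 1

(5, 1)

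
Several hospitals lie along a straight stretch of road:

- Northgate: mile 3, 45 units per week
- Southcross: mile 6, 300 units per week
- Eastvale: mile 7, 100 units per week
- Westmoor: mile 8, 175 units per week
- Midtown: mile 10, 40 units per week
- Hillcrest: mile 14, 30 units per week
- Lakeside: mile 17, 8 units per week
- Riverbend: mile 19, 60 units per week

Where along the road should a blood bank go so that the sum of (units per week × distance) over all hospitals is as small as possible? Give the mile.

For a sum of weighted absolute distances on a line, the optimum is the weighted median (not the mean). Total weight W = 758; half-weight = 379.
Sort by position and accumulate weight:
  mile 3 (Northgate, w=45) → cum 45
  mile 6 (Southcross, w=300) → cum 345
  mile 7 (Eastvale, w=100) → cum 445  ≥ 379 → median here
  mile 8 (Westmoor, w=175) → cum 620
  mile 10 (Midtown, w=40) → cum 660
  mile 14 (Hillcrest, w=30) → cum 690
  mile 17 (Lakeside, w=8) → cum 698
  mile 19 (Riverbend, w=60) → cum 758
Optimal location: mile 7.

x = 7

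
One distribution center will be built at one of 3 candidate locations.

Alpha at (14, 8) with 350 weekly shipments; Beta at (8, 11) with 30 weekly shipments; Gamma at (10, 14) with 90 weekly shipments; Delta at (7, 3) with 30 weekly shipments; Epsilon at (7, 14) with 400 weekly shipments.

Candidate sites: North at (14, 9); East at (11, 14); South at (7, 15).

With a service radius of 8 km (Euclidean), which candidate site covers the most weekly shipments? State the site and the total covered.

East, covering 870

Coverage radius r = 8 km; a point is covered iff (Δx)²+(Δy)² ≤ 8² = 64.
  North (14, 9): covers {Alpha, Beta, Gamma} → 470
  East (11, 14): covers {Alpha, Beta, Gamma, Epsilon} → 870
  South (7, 15): covers {Beta, Gamma, Epsilon} → 520
Maximum coverage at East: 870 weekly shipments.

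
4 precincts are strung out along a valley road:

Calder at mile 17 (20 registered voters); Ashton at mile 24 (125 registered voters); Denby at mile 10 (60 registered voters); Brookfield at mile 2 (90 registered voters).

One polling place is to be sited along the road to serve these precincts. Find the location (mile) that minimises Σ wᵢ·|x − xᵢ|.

x = 10

For a sum of weighted absolute distances on a line, the optimum is the weighted median (not the mean). Total weight W = 295; half-weight = 147.5.
Sort by position and accumulate weight:
  mile 2 (Brookfield, w=90) → cum 90
  mile 10 (Denby, w=60) → cum 150  ≥ 147.5 → median here
  mile 17 (Calder, w=20) → cum 170
  mile 24 (Ashton, w=125) → cum 295
Optimal location: mile 10.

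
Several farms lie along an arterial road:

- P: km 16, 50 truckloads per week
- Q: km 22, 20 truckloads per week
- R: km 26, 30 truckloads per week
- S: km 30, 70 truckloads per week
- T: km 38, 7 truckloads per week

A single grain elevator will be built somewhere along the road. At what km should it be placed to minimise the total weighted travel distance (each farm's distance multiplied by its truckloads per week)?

x = 26

For a sum of weighted absolute distances on a line, the optimum is the weighted median (not the mean). Total weight W = 177; half-weight = 88.5.
Sort by position and accumulate weight:
  km 16 (P, w=50) → cum 50
  km 22 (Q, w=20) → cum 70
  km 26 (R, w=30) → cum 100  ≥ 88.5 → median here
  km 30 (S, w=70) → cum 170
  km 38 (T, w=7) → cum 177
Optimal location: km 26.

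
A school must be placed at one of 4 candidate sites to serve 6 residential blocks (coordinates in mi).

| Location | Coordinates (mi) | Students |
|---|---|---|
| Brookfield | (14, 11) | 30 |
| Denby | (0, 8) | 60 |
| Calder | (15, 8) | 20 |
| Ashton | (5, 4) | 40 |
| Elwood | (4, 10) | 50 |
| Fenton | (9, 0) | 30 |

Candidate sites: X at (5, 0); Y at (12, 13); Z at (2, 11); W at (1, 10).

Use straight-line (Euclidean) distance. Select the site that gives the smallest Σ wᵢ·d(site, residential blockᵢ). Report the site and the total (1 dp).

W, total 1630.8 mi

Total weighted distance at each candidate:
  X (5, 0): total = 2031.0
  Y (12, 13): total = 2265.0
  Z (2, 11): total = 1650.8
  W (1, 10): total = 1630.8
Minimum is at W with total 1630.8 mi.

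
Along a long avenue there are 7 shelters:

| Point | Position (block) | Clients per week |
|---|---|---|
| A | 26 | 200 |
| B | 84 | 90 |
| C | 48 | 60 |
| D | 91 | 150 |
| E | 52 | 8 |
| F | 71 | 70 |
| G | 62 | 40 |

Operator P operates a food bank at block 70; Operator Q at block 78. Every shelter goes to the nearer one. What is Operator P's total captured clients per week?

378

The indifferent point is the midpoint (70+78)/2 = 74; shelters left of it (closer to Operator P at 70) go to Operator P, those right go to Operator Q.
  A at 26 (w=200) → Operator P
  C at 48 (w=60) → Operator P
  E at 52 (w=8) → Operator P
  G at 62 (w=40) → Operator P
  F at 71 (w=70) → Operator P
  B at 84 (w=90) → Operator Q
  D at 91 (w=150) → Operator Q
Operator P captures 378; Operator Q captures 240.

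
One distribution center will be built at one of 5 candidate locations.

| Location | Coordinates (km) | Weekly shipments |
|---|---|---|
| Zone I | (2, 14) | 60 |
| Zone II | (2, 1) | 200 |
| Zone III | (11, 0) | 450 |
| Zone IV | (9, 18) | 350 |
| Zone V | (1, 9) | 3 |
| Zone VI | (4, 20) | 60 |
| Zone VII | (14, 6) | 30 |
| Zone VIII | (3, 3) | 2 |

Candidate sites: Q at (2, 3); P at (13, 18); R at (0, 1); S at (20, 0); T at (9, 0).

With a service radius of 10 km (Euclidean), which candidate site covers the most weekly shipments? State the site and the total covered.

Coverage radius r = 10 km; a point is covered iff (Δx)²+(Δy)² ≤ 10² = 100.
  Q (2, 3): covers {Zone II, Zone III, Zone V, Zone VIII} → 655
  P (13, 18): covers {Zone IV, Zone VI} → 410
  R (0, 1): covers {Zone II, Zone V, Zone VIII} → 205
  S (20, 0): covers {Zone III, Zone VII} → 480
  T (9, 0): covers {Zone II, Zone III, Zone VII, Zone VIII} → 682
Maximum coverage at T: 682 weekly shipments.

T, covering 682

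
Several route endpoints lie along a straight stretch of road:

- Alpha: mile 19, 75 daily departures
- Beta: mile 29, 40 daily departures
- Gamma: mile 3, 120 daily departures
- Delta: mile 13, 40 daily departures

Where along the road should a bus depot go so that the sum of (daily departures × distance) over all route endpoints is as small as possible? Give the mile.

x = 13

For a sum of weighted absolute distances on a line, the optimum is the weighted median (not the mean). Total weight W = 275; half-weight = 137.5.
Sort by position and accumulate weight:
  mile 3 (Gamma, w=120) → cum 120
  mile 13 (Delta, w=40) → cum 160  ≥ 137.5 → median here
  mile 19 (Alpha, w=75) → cum 235
  mile 29 (Beta, w=40) → cum 275
Optimal location: mile 13.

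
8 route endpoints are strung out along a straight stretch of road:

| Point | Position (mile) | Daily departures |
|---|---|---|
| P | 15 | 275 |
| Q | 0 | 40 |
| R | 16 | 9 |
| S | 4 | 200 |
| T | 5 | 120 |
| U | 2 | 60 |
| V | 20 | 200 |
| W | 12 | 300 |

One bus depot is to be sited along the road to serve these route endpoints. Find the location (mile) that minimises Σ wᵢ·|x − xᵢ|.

x = 12

For a sum of weighted absolute distances on a line, the optimum is the weighted median (not the mean). Total weight W = 1204; half-weight = 602.
Sort by position and accumulate weight:
  mile 0 (Q, w=40) → cum 40
  mile 2 (U, w=60) → cum 100
  mile 4 (S, w=200) → cum 300
  mile 5 (T, w=120) → cum 420
  mile 12 (W, w=300) → cum 720  ≥ 602 → median here
  mile 15 (P, w=275) → cum 995
  mile 16 (R, w=9) → cum 1004
  mile 20 (V, w=200) → cum 1204
Optimal location: mile 12.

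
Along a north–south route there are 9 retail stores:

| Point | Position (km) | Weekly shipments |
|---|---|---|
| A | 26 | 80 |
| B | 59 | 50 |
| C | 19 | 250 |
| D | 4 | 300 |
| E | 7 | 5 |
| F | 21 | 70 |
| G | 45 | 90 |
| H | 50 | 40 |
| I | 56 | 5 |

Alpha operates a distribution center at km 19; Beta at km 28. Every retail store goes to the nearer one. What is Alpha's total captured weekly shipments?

The indifferent point is the midpoint (19+28)/2 = 23.5; retail stores left of it (closer to Alpha at 19) go to Alpha, those right go to Beta.
  D at 4 (w=300) → Alpha
  E at 7 (w=5) → Alpha
  C at 19 (w=250) → Alpha
  F at 21 (w=70) → Alpha
  A at 26 (w=80) → Beta
  G at 45 (w=90) → Beta
  H at 50 (w=40) → Beta
  I at 56 (w=5) → Beta
  B at 59 (w=50) → Beta
Alpha captures 625; Beta captures 265.

625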